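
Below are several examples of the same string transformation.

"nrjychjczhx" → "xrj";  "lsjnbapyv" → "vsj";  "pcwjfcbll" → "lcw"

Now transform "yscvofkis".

Rule — swap the first and last characters, then keep only the first 3 characters.
"yscvofkis" → "sscvofkiy" → "ssc".

ssc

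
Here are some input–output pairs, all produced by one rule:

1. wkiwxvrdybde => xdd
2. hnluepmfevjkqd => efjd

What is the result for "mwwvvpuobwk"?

What's happening: delete the first 2 characters, then keep one character in every 3, starting at position 3 (positions 3rd, 6th, 9th, ...).
On "mwwvvpuobwk": the first step gives "wvvpuobwk", and the second then gives "vok".

vok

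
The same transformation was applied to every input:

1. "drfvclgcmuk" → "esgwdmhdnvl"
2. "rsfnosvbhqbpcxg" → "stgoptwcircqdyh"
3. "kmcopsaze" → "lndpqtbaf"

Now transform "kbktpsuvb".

lcluqtvwc

In each case the input is transformed by: shift every letter 1 place forward in the alphabet (wrapping around).
Applying that to "kbktpsuvb" gives "lcluqtvwc".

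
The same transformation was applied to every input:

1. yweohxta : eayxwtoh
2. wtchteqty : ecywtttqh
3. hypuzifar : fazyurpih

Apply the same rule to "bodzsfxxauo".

What's happening: sort the characters into reverse alphabetical order, then move the last 2 characters to the front (rotate right by 2).
Doing the same to "bodzsfxxauo": "bazxxusoofd".
(Check on "wtchteqty": → "ywtttqhec" → "ecywtttqh" ✓)

bazxxusoofd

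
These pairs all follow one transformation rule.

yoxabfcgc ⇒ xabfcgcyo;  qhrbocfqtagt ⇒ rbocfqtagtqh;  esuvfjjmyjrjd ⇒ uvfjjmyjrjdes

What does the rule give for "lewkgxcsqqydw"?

wkgxcsqqydwle

What's happening: move the first 2 characters to the end (rotate left by 2).
For "lewkgxcsqqydw" the result is "wkgxcsqqydwle".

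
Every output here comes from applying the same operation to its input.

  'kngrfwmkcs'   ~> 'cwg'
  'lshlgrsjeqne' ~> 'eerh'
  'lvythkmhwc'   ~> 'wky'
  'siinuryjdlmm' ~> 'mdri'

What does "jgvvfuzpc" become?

The pattern: keep one character in every 3, starting at position 3 (positions 3rd, 6th, 9th, ...), then reverse the string.
Applying both steps to "jgvvfuzpc": "vuc", then "cuv".

cuv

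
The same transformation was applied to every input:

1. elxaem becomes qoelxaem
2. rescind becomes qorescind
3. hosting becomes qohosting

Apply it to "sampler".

What's happening: prepend "qo".
For "sampler" the result is "qosampler".

qosampler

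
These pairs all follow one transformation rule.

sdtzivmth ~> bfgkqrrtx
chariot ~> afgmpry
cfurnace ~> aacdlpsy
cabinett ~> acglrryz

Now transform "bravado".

The rule is to shift every letter 2 places backward in the alphabet (wrapping around), then sort the characters into alphabetical order.
Doing the same to "bravado": "bmptyyz".

bmptyyz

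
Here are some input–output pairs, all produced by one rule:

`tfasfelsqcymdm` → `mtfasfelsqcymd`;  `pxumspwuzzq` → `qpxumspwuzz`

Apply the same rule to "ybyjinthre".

eybyjinthr

The rule is to move the last character to the front.
"ybyjinthre" → "eybyjinthr".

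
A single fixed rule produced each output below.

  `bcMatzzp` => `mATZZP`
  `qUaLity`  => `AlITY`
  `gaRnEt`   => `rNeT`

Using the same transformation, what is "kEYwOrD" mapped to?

What's happening: flip the case of every letter, then delete the first 2 characters.
For "kEYwOrD" the result is "yWoRd".

yWoRd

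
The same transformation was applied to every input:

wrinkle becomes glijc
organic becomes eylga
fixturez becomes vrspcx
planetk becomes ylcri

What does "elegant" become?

The pattern: delete the first 2 characters, then shift every letter 2 places backward in the alphabet (wrapping around).
Applying both steps to "elegant": "egant", then "ceylr".

ceylr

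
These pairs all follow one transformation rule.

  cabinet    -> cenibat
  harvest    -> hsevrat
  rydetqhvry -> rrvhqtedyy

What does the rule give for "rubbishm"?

rhsibbum

In each case the input is transformed by: reverse the string, then swap the first and last characters.
Working it through for "rubbishm": intermediate "mhsibbur", final "rhsibbum".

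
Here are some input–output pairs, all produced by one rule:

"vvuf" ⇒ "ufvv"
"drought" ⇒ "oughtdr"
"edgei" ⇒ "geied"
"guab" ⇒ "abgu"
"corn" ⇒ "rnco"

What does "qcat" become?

The pattern: move the first 2 characters to the end (rotate left by 2).
Doing the same to "qcat": "atqc".

atqc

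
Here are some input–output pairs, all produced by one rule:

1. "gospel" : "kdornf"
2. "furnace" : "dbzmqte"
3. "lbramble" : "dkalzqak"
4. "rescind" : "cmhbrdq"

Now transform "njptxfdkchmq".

plgbjcewsoim

Rule — shift every letter 1 place backward in the alphabet (wrapping around), then reverse the string.
"njptxfdkchmq" → "mioswecjbglp" → "plgbjcewsoim".
(Check on "gospel": → "fnrodk" → "kdornf" ✓)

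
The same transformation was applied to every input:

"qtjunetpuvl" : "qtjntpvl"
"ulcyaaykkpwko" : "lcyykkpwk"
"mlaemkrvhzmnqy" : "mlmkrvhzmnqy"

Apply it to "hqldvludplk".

What's happening: remove every vowel.
Doing the same to "hqldvludplk": "hqldvldplk".

hqldvldplk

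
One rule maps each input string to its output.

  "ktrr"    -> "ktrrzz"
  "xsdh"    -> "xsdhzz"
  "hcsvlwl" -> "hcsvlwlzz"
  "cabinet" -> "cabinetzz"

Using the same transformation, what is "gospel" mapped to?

gospelzz

The pattern: append "zz".
Applying that to "gospel" gives "gospelzz".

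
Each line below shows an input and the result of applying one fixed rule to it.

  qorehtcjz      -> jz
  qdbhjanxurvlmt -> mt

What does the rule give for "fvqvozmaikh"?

kh

The rule is to keep only the last 2 characters.
So "fvqvozmaikh" becomes "kh".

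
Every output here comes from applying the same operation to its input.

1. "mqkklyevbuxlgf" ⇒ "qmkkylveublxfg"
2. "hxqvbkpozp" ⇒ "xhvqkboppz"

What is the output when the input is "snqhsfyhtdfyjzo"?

nshqfshydtyfzjo

Looking at the pairs, the operation is to swap each adjacent pair of characters (1↔2, 3↔4, ...).
For "snqhsfyhtdfyjzo" the result is "nshqfshydtyfzjo".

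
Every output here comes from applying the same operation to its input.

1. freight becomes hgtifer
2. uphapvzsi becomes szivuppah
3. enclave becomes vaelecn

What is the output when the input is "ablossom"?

osmsaobl

Rule — move the last 2 characters to the front (rotate right by 2), then take characters alternately from the front and the back (1st, last, 2nd, 2nd-last, ...).
On "ablossom": the first step gives "omabloss", and the second then gives "osmsaobl".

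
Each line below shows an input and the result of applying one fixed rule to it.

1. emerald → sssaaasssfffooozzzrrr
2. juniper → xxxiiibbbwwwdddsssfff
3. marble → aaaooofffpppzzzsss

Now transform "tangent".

In each case the input is transformed by: repeat every character 3 times, then shift every letter 12 places backward in the alphabet (wrapping around).
For "tangent" the result is "hhhooobbbuuusssbbbhhh".

hhhooobbbuuusssbbbhhh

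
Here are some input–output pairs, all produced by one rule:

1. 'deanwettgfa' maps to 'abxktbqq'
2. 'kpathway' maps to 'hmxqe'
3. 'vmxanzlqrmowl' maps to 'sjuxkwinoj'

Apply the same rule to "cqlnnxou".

znikk

The transformation: shift every letter 3 places backward in the alphabet (wrapping around), then delete the last 3 characters.
Starting from "cqlnnxou": after the first operation, "znikkulr"; after the second, "znikk".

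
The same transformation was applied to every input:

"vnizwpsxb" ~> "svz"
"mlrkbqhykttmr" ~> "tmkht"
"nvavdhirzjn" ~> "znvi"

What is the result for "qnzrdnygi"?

yqr

The pattern: move the last 3 characters to the front (rotate right by 3), then keep one character in every 3, starting at position 1 (positions 1st, 4th, 7th, ...).
Working it through for "qnzrdnygi": intermediate "ygiqnzrdn", final "yqr".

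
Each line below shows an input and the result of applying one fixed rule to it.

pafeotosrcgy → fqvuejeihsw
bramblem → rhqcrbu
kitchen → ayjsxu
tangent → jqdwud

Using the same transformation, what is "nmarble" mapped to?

Looking at the pairs, the operation is to delete the last character, then shift every letter 10 places backward in the alphabet (wrapping around).
Starting from "nmarble": after the first operation, "nmarbl"; after the second, "dcqhrb".

dcqhrb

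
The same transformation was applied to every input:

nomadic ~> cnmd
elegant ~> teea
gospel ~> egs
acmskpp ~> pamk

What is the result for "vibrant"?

tvba

In each case the input is transformed by: keep every other character starting from the first (positions 1st, 3rd, 5th, ...), then move the last character to the front.
On "vibrant": the first step gives "vbat", and the second then gives "tvba".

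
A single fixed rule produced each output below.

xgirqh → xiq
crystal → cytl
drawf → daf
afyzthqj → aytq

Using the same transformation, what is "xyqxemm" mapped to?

xqem

The transformation: keep every other character starting from the first (positions 1st, 3rd, 5th, ...).
For "xyqxemm" the result is "xqem".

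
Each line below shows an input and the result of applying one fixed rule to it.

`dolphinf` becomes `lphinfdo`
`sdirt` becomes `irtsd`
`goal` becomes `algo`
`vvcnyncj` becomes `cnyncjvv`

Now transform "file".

lefi

What's happening: move the first 2 characters to the end (rotate left by 2).
On "file" that produces "lefi".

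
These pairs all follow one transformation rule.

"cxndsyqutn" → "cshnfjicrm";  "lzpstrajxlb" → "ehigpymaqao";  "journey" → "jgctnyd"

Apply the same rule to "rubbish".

qqxhwgj

Looking at the pairs, the operation is to shift every letter 11 places backward in the alphabet (wrapping around), then move the first 2 characters to the end (rotate left by 2).
For "rubbish", step one produces "gjqqxhw"; step two turns that into "qqxhwgj".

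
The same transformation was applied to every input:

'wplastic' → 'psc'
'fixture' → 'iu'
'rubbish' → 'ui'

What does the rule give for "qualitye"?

The rule is to keep one character in every 3, starting at position 2 (positions 2nd, 5th, 8th, ...).
So "qualitye" becomes "uie".

uie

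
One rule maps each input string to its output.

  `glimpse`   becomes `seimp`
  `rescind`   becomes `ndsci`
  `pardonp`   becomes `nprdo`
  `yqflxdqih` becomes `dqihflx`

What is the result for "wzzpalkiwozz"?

lkiwozzzpa

The pattern: delete the first 2 characters, then move the first 3 characters to the end (rotate left by 3).
Starting from "wzzpalkiwozz": after the first operation, "zpalkiwozz"; after the second, "lkiwozzzpa".
(Check on "pardonp": → "rdonp" → "nprdo" ✓)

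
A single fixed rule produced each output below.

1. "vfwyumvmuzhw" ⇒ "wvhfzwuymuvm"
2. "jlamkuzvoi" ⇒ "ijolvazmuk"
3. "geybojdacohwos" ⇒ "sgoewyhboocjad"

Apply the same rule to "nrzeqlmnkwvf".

fnvrwzkenqml

Rule — reverse the string, then take characters alternately from the front and the back (1st, last, 2nd, 2nd-last, ...).
Working it through for "nrzeqlmnkwvf": intermediate "fvwknmlqezrn", final "fnvrwzkenqml".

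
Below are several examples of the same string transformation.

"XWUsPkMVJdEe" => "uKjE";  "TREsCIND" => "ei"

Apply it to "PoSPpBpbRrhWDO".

sbrw

The rule is to flip the case of every letter, then keep one character in every 3, starting at position 3 (positions 3rd, 6th, 9th, ...).
For "PoSPpBpbRrhWDO", step one produces "pOspPbPBrRHwdo"; step two turns that into "sbrw".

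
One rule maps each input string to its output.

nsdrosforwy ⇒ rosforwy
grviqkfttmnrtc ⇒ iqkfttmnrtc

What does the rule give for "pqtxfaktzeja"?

The transformation: delete the first 3 characters.
Doing the same to "pqtxfaktzeja": "xfaktzeja".

xfaktzeja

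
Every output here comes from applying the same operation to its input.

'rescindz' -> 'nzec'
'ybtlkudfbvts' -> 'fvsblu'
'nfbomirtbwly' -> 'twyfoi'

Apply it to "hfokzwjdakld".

The rule is to keep every other character starting from the second (positions 2nd, 4th, 6th, ...), then swap the front and back halves of the string.
Applying both steps to "hfokzwjdakld": "fkwdkd", then "dkdfkw".

dkdfkw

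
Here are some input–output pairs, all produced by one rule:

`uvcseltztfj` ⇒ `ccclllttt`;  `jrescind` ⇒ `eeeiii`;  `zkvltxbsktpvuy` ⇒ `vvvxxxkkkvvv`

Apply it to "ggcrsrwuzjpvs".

Looking at the pairs, the operation is to keep one character in every 3, starting at position 3 (positions 3rd, 6th, 9th, ...), then repeat every character 3 times.
For "ggcrsrwuzjpvs", step one produces "crzv"; step two turns that into "cccrrrzzzvvv".

cccrrrzzzvvv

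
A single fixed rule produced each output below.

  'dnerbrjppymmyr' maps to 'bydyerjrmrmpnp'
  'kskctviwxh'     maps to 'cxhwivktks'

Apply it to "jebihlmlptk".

What's happening: sort the characters into alphabetical order, then take characters alternately from the front and the back (1st, last, 2nd, 2nd-last, ...).
"jebihlmlptk" → "behijkllmpt" → "btephmiljlk".

btephmiljlk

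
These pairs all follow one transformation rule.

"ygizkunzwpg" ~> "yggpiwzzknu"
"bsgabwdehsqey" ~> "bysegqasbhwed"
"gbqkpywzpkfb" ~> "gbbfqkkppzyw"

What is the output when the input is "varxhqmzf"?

The pattern: take characters alternately from the front and the back (1st, last, 2nd, 2nd-last, ...).
On "varxhqmzf" that produces "vfazrmxqh".

vfazrmxqh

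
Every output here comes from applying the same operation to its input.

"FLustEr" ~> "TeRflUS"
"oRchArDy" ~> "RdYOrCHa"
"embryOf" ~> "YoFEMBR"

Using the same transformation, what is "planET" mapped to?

NetPLA

The transformation: move the last 3 characters to the front (rotate right by 3), then flip the case of every letter.
For "planET" the result is "NetPLA".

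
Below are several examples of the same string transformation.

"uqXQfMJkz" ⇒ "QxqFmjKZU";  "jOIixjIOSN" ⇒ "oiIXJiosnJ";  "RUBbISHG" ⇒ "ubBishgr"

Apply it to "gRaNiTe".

rAnItEG

The rule is to flip the case of every letter, then move the first character to the end.
"gRaNiTe" → "rAnItEG".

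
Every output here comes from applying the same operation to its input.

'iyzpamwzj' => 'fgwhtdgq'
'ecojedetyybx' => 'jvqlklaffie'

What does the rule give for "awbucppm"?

The pattern: shift every letter 7 places forward in the alphabet (wrapping around), then delete the first character.
For "awbucppm", step one produces "hdibjwwt"; step two turns that into "dibjwwt".

dibjwwt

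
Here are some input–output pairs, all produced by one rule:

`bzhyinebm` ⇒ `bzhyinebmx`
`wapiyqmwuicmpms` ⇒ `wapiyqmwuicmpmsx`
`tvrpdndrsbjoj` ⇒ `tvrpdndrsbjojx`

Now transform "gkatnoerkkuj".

gkatnoerkkujx

Rule — append "x".
On "gkatnoerkkuj" that produces "gkatnoerkkujx".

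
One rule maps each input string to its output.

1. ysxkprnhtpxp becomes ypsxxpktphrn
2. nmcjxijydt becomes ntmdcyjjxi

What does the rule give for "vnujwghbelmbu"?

vunbumjlwegbh

The transformation: take characters alternately from the front and the back (1st, last, 2nd, 2nd-last, ...).
Doing the same to "vnujwghbelmbu": "vunbumjlwegbh".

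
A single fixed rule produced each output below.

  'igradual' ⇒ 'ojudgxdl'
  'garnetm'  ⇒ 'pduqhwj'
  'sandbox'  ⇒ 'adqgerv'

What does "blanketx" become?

The pattern: shift every letter 3 places forward in the alphabet (wrapping around), then swap the first and last characters.
Applying both steps to "blanketx": "eodqnhwa", then "aodqnhwe".

aodqnhwe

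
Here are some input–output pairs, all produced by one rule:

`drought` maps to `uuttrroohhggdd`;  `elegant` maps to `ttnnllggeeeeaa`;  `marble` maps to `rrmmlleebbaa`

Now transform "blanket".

The pattern: double every character, then sort the characters into reverse alphabetical order.
Doing the same to "blanket": "ttnnllkkeebbaa".

ttnnllkkeebbaa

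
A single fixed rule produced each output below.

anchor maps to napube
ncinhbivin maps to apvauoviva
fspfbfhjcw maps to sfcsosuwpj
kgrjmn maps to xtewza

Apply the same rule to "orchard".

bepuneq

In each case the input is transformed by: shift every letter 13 places forward in the alphabet (wrapping around) — i.e. ROT13.
"orchard" → "bepuneq".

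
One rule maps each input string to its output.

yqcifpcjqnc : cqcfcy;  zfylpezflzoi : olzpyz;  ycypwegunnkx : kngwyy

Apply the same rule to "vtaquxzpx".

What's happening: keep every other character starting from the first (positions 1st, 3rd, 5th, ...), then reverse the string.
On "vtaquxzpx": the first step gives "vauzx", and the second then gives "xzuav".

xzuav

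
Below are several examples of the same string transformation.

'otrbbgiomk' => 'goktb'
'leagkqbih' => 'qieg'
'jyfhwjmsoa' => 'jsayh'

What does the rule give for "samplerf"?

In each case the input is transformed by: keep every other character starting from the second (positions 2nd, 4th, 6th, ...), then move the first 2 characters to the end (rotate left by 2).
Starting from "samplerf": after the first operation, "apef"; after the second, "efap".

efap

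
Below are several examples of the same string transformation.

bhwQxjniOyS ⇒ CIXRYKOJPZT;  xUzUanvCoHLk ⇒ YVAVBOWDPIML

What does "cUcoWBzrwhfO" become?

The rule is to shift every letter 1 place forward in the alphabet (wrapping around), then convert every letter to uppercase.
Applying both steps to "cUcoWBzrwhfO": "dVdpXCasxigP", then "DVDPXCASXIGP".

DVDPXCASXIGP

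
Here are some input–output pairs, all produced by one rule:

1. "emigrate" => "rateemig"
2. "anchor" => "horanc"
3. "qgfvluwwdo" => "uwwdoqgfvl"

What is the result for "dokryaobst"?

aobstdokry

The pattern: swap the front and back halves of the string.
Doing the same to "dokryaobst": "aobstdokry".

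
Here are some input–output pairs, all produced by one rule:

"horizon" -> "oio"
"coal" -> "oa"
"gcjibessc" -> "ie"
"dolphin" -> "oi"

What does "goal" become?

oa

The pattern: keep only the vowels.
Doing the same to "goal": "oa".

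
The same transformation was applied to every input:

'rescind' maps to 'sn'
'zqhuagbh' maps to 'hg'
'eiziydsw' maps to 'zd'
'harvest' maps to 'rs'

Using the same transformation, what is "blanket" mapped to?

ae

Rule — keep one character in every 3, starting at position 3 (positions 3rd, 6th, 9th, ...).
For "blanket" the result is "ae".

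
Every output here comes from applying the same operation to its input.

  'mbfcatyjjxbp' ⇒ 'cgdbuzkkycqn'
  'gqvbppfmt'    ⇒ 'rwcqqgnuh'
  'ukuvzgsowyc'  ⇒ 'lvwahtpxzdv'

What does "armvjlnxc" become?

snwkmoydb

Rule — shift every letter 1 place forward in the alphabet (wrapping around), then move the first character to the end.
Starting from "armvjlnxc": after the first operation, "bsnwkmoyd"; after the second, "snwkmoydb".
(Check on "mbfcatyjjxbp": → "ncgdbuzkkycq" → "cgdbuzkkycqn" ✓)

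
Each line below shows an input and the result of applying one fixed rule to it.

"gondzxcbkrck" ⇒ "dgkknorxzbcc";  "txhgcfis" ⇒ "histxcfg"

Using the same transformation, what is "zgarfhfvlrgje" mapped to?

fgghjlrrvzaef

The transformation: sort the characters into alphabetical order, then move the first 3 characters to the end (rotate left by 3).
"zgarfhfvlrgje" → "aeffgghjlrrvz" → "fgghjlrrvzaef".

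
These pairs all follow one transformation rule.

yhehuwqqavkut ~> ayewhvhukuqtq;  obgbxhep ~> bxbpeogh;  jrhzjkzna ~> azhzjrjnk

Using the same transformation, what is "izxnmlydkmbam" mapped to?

Looking at the pairs, the operation is to sort the characters into alphabetical order, then take characters alternately from the front and the back (1st, last, 2nd, 2nd-last, ...).
On "izxnmlydkmbam": the first step gives "abdiklmmmnxyz", and the second then gives "azbydxinkmlmm".

azbydxinkmlmm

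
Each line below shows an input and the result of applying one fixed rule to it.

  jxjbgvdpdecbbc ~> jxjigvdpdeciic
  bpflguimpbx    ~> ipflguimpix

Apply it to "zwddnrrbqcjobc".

The rule is to replace every "b" with "i".
For "zwddnrrbqcjobc" the result is "zwddnrriqcjoic".

zwddnrriqcjoic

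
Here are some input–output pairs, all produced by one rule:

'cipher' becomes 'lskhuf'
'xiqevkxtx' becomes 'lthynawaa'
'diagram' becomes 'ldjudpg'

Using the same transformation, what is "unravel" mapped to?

What's happening: shift every letter 3 places forward in the alphabet (wrapping around), then move the first character to the end.
Working it through for "unravel": intermediate "xqudyho", final "qudyhox".

qudyhox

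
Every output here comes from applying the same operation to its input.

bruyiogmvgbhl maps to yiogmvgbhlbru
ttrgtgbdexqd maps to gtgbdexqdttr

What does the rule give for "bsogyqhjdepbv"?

gyqhjdepbvbso

In each case the input is transformed by: move the first 3 characters to the end (rotate left by 3).
For "bsogyqhjdepbv" the result is "gyqhjdepbvbso".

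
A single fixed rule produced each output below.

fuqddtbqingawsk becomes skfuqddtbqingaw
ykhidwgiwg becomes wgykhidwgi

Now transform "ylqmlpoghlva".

The rule is to move the last 2 characters to the front (rotate right by 2).
So "ylqmlpoghlva" becomes "vaylqmlpoghl".

vaylqmlpoghl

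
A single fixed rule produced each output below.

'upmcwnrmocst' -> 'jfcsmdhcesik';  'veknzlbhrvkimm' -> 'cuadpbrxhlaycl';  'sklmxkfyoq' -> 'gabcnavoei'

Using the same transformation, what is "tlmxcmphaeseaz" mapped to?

pbcnscfxquiuqj

The rule is to shift every letter 10 places backward in the alphabet (wrapping around), then swap the first and last characters.
"tlmxcmphaeseaz" → "jbcnscfxquiuqp" → "pbcnscfxquiuqj".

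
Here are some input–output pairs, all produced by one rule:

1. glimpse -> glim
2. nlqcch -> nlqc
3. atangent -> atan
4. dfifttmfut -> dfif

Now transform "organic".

In each case the input is transformed by: keep only the first 4 characters.
Doing the same to "organic": "orga".

orga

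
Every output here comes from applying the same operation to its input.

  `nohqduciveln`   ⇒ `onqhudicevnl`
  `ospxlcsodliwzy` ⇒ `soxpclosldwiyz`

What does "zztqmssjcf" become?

zzqtsmjsfc

Looking at the pairs, the operation is to swap each adjacent pair of characters (1↔2, 3↔4, ...).
Doing the same to "zztqmssjcf": "zzqtsmjsfc".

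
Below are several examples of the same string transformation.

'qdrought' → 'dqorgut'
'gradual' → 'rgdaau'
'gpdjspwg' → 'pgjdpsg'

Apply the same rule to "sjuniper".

Each output is the input with this applied: swap each adjacent pair of characters (1↔2, 3↔4, ...), then delete the last character.
Starting from "sjuniper": after the first operation, "jsnupire"; after the second, "jsnupir".

jsnupir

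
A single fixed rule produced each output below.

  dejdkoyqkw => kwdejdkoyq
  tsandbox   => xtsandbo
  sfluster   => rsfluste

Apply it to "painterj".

Rule — swap the front and back halves of the string, then move the first 3 characters to the end (rotate left by 3).
"painterj" → "terjpain" → "jpainter".

jpainter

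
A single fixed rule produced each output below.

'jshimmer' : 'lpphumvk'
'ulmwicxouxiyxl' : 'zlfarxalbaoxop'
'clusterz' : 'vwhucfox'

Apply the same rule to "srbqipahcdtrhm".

tlsdkfgwukpvue

Rule — move the first 3 characters to the end (rotate left by 3), then shift every letter 3 places forward in the alphabet (wrapping around).
So "srbqipahcdtrhm" becomes "tlsdkfgwukpvue".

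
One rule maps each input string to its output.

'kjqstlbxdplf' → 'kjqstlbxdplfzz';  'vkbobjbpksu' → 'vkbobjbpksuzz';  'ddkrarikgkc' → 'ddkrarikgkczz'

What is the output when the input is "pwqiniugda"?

The pattern: append "zz".
For "pwqiniugda" the result is "pwqiniugdazz".

pwqiniugdazz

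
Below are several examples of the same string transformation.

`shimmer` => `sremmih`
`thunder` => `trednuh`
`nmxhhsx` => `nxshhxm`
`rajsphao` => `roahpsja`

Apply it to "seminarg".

Each output is the input with this applied: move the first character to the end, then reverse the string.
Applying both steps to "seminarg": "eminargs", then "sgranime".

sgranime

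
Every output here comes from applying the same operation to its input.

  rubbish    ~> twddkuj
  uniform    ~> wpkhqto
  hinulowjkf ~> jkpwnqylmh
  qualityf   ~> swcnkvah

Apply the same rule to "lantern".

ncpvgtp

The pattern: shift every letter 2 places forward in the alphabet (wrapping around).
Applying that to "lantern" gives "ncpvgtp".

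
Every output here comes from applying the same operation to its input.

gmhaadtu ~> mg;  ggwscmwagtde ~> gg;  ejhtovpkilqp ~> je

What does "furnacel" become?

uf

Each output is the input with this applied: swap each adjacent pair of characters (1↔2, 3↔4, ...), then keep only the first 2 characters.
Doing the same to "furnacel": "uf".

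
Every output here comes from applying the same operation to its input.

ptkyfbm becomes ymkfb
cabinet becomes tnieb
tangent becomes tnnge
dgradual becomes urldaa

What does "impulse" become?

The rule is to delete the first 2 characters, then sort the characters into reverse alphabetical order.
On "impulse": the first step gives "pulse", and the second then gives "usple".

usple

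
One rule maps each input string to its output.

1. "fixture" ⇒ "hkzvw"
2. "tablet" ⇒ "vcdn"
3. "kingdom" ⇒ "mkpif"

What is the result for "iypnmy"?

Looking at the pairs, the operation is to delete the last 2 characters, then shift every letter 2 places forward in the alphabet (wrapping around).
For "iypnmy" the result is "karp".

karp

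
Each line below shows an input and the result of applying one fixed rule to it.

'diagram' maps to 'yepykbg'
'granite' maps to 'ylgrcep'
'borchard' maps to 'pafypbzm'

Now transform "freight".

Rule — move the first 2 characters to the end (rotate left by 2), then shift every letter 2 places backward in the alphabet (wrapping around).
Starting from "freight": after the first operation, "eightfr"; after the second, "cgefrdp".

cgefrdp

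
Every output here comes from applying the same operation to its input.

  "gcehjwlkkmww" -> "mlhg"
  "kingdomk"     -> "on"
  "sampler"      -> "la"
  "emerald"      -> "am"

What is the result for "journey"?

no

What's happening: reverse the string, then keep one character in every 3, starting at position 3 (positions 3rd, 6th, 9th, ...).
"journey" → "yenruoj" → "no".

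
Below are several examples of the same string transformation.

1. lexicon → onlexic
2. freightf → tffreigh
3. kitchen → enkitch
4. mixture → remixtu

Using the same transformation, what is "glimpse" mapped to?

Looking at the pairs, the operation is to move the last 2 characters to the front (rotate right by 2).
On "glimpse" that produces "seglimp".

seglimp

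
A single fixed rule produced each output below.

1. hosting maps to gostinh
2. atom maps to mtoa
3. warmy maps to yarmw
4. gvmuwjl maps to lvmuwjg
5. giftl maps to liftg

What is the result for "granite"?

Rule — swap the first and last characters.
"granite" → "eranitg".

eranitg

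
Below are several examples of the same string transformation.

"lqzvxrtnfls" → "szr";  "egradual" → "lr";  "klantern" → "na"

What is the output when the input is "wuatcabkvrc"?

caa

The rule is to move the last 3 characters to the front (rotate right by 3), then keep one character in every 3, starting at position 3 (positions 3rd, 6th, 9th, ...).
"wuatcabkvrc" → "vrcwuatcabk" → "caa".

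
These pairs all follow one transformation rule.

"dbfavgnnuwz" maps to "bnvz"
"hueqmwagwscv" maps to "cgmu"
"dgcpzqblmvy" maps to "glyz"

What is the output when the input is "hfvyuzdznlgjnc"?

The pattern: keep one character in every 3, starting at position 2 (positions 2nd, 5th, 8th, ...), then sort the characters into alphabetical order.
So "hfvyuzdznlgjnc" becomes "cfguz".

cfguz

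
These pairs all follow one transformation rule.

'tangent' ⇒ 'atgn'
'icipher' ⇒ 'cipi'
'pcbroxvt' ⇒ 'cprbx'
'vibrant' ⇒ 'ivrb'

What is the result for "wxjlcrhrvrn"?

xwljrcrh

In each case the input is transformed by: swap each adjacent pair of characters (1↔2, 3↔4, ...), then delete the last 3 characters.
On "wxjlcrhrvrn": the first step gives "xwljrcrhrvn", and the second then gives "xwljrcrh".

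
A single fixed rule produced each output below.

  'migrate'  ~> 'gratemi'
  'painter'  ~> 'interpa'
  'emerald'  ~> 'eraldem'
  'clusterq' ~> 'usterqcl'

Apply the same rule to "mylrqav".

The pattern: move the first 2 characters to the end (rotate left by 2).
Applying that to "mylrqav" gives "lrqavmy".

lrqavmy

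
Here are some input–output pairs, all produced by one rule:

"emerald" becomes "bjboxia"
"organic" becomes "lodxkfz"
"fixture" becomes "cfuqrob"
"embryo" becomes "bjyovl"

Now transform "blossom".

The transformation: shift every letter 3 places backward in the alphabet (wrapping around).
So "blossom" becomes "yilpplj".

yilpplj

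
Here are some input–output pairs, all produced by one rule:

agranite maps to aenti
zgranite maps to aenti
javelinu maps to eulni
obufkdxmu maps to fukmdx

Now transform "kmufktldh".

fhkdtl

Each output is the input with this applied: delete the first 3 characters, then take characters alternately from the front and the back (1st, last, 2nd, 2nd-last, ...).
Starting from "kmufktldh": after the first operation, "fktldh"; after the second, "fhkdtl".
(Check on "zgranite": → "anite" → "aenti" ✓)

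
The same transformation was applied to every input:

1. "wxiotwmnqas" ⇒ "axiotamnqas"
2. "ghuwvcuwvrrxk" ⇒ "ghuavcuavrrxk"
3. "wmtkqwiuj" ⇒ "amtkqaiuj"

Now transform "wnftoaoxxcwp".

In each case the input is transformed by: replace every "w" with "a".
Doing the same to "wnftoaoxxcwp": "anftoaoxxcap".

anftoaoxxcap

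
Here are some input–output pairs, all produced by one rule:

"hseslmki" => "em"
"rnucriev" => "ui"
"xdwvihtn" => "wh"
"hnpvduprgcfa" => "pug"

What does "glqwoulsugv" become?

quu

Each output is the input with this applied: delete the last character, then keep one character in every 3, starting at position 3 (positions 3rd, 6th, 9th, ...).
For "glqwoulsugv", step one produces "glqwoulsug"; step two turns that into "quu".
(Check on "hseslmki": → "hseslmk" → "em" ✓)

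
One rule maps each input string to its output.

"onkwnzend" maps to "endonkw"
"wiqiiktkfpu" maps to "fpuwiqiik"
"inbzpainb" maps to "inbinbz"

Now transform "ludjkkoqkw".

Rule — move the last 3 characters to the front (rotate right by 3), then delete the last 2 characters.
Working it through for "ludjkkoqkw": intermediate "qkwludjkko", final "qkwludjk".

qkwludjk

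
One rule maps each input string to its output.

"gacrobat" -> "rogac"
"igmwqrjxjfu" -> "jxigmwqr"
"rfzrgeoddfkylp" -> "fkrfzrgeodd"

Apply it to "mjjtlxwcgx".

xwmjjtl

Rule — delete the last 3 characters, then move the last 2 characters to the front (rotate right by 2).
For "mjjtlxwcgx", step one produces "mjjtlxw"; step two turns that into "xwmjjtl".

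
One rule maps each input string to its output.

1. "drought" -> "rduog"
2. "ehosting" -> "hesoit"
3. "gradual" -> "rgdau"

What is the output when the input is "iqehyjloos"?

qihejyol

The rule is to delete the last 2 characters, then swap each adjacent pair of characters (1↔2, 3↔4, ...).
"iqehyjloos" → "qihejyol".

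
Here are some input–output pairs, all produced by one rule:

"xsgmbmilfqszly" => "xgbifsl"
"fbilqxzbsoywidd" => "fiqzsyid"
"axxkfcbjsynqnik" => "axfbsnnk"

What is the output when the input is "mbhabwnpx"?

Rule — keep every other character starting from the first (positions 1st, 3rd, 5th, ...).
"mbhabwnpx" → "mhbnx".

mhbnx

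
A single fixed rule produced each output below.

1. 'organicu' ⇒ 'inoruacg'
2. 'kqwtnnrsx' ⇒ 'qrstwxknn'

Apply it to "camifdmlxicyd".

The rule is to sort the characters into alphabetical order, then move the first 3 characters to the end (rotate left by 3).
Starting from "camifdmlxicyd": after the first operation, "accddfiilmmxy"; after the second, "ddfiilmmxyacc".

ddfiilmmxyacc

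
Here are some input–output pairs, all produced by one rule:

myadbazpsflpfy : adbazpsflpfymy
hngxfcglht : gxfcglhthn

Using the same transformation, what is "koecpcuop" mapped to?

What's happening: move the first 2 characters to the end (rotate left by 2).
On "koecpcuop" that produces "ecpcuopko".

ecpcuopko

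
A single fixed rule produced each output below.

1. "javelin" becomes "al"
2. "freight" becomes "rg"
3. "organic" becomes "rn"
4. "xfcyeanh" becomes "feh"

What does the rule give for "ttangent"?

tgt

The rule is to keep one character in every 3, starting at position 2 (positions 2nd, 5th, 8th, ...).
For "ttangent" the result is "tgt".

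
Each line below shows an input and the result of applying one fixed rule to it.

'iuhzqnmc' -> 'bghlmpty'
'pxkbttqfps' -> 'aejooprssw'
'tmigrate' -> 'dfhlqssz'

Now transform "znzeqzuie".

ddhmptyyy

The transformation: shift every letter 1 place backward in the alphabet (wrapping around), then sort the characters into alphabetical order.
Starting from "znzeqzuie": after the first operation, "ymydpythd"; after the second, "ddhmptyyy".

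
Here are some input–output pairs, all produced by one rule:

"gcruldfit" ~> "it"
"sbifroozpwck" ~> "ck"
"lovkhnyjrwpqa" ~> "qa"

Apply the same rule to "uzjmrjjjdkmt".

mt

The rule is to keep only the last 2 characters.
For "uzjmrjjjdkmt" the result is "mt".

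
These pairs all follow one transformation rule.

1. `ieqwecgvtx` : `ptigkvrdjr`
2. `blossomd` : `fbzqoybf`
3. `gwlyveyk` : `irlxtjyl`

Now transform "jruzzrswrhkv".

Each output is the input with this applied: swap the front and back halves of the string, then shift every letter 13 places forward in the alphabet (wrapping around) — i.e. ROT13.
Applying that to "jruzzrswrhkv" gives "fjeuxiwehmme".

fjeuxiwehmme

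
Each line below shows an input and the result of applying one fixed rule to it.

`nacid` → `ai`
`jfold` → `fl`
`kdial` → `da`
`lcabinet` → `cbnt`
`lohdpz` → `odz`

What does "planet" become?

What's happening: keep every other character starting from the second (positions 2nd, 4th, 6th, ...).
Doing the same to "planet": "lnt".

lnt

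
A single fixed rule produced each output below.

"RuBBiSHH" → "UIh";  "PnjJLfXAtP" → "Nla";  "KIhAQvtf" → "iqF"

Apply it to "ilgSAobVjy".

Lav

Each output is the input with this applied: flip the case of every letter, then keep one character in every 3, starting at position 2 (positions 2nd, 5th, 8th, ...).
"ilgSAobVjy" → "ILGsaOBvJY" → "Lav".
(Check on "RuBBiSHH": → "rUbbIshh" → "UIh" ✓)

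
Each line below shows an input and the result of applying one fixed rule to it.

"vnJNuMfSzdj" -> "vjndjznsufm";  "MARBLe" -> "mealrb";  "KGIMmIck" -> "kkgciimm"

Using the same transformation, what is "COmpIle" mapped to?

ceolmip

The transformation: take characters alternately from the front and the back (1st, last, 2nd, 2nd-last, ...), then convert every letter to lowercase.
Starting from "COmpIle": after the first operation, "CeOlmIp"; after the second, "ceolmip".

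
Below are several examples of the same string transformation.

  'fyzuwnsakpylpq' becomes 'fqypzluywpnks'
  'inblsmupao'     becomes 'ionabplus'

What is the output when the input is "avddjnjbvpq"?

The transformation: take characters alternately from the front and the back (1st, last, 2nd, 2nd-last, ...), then delete the last character.
"avddjnjbvpq" → "aqvpdvdbjjn" → "aqvpdvdbjj".

aqvpdvdbjj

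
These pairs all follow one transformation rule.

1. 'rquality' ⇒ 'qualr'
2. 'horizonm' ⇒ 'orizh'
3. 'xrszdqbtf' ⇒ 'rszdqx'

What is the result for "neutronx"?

eutrn

What's happening: delete the last 3 characters, then move the first character to the end.
Starting from "neutronx": after the first operation, "neutr"; after the second, "eutrn".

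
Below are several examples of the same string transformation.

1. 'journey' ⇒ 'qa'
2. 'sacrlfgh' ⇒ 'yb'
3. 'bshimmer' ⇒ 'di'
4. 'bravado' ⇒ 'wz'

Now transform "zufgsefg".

ba

Looking at the pairs, the operation is to keep one character in every 3, starting at position 3 (positions 3rd, 6th, 9th, ...), then shift every letter 4 places backward in the alphabet (wrapping around).
"zufgsefg" → "fe" → "ba".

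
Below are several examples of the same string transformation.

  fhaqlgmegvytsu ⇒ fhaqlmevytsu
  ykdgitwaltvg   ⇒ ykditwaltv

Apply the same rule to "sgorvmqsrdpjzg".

What's happening: remove every "g".
For "sgorvmqsrdpjzg" the result is "sorvmqsrdpjz".

sorvmqsrdpjz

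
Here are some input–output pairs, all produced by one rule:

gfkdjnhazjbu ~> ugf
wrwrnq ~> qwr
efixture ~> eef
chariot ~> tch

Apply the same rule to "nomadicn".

The transformation: move the last character to the front, then keep only the first 3 characters.
Working it through for "nomadicn": intermediate "nnomadic", final "nno".

nno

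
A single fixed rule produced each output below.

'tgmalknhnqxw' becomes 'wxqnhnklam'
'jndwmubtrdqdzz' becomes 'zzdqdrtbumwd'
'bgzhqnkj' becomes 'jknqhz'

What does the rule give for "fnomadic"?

cidamo

In each case the input is transformed by: reverse the string, then delete the last 2 characters.
"fnomadic" → "cidamonf" → "cidamo".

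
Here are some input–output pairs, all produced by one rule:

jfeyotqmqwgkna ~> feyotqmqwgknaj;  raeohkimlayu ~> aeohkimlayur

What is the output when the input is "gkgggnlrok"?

kgggnlrokg

Each output is the input with this applied: move the first character to the end.
So "gkgggnlrok" becomes "kgggnlrokg".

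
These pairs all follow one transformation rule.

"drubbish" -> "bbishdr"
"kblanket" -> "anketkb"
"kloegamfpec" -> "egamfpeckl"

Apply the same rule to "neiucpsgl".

ucpsglne

What's happening: move the first 2 characters to the end (rotate left by 2), then delete the first character.
"neiucpsgl" → "iucpsglne" → "ucpsglne".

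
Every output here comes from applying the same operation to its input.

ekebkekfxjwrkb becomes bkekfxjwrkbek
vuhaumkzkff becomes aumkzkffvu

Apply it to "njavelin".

velinnj

Looking at the pairs, the operation is to move the first 2 characters to the end (rotate left by 2), then delete the first character.
Working it through for "njavelin": intermediate "avelinnj", final "velinnj".
(Check on "vuhaumkzkff": → "haumkzkffvu" → "aumkzkffvu" ✓)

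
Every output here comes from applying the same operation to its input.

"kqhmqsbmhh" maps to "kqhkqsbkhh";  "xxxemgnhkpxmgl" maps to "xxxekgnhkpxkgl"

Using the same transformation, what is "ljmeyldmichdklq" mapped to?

Rule — replace every "m" with "k".
Doing the same to "ljmeyldmichdklq": "ljkeyldkichdklq".

ljkeyldkichdklq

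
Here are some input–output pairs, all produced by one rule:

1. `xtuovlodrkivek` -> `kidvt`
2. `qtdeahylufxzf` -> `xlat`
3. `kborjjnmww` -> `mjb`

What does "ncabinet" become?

tic

The rule is to keep one character in every 3, starting at position 2 (positions 2nd, 5th, 8th, ...), then reverse the string.
Applying both steps to "ncabinet": "cit", then "tic".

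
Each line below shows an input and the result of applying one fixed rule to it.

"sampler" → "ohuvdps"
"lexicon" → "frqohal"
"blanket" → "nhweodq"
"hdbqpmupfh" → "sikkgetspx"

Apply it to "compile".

The pattern: shift every letter 3 places forward in the alphabet (wrapping around), then move the last 3 characters to the front (rotate right by 3).
"compile" → "frpsloh" → "lohfrps".

lohfrps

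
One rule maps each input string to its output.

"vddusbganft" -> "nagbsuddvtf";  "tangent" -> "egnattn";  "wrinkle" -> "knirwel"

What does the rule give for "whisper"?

Looking at the pairs, the operation is to reverse the string, then move the first 2 characters to the end (rotate left by 2).
Doing the same to "whisper": "psihwre".
(Check on "wrinkle": → "elknirw" → "knirwel" ✓)

psihwre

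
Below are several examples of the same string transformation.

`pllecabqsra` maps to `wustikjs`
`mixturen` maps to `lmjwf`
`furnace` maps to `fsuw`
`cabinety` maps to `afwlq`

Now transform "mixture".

The transformation: shift every letter 8 places backward in the alphabet (wrapping around), then delete the first 3 characters.
On "mixture" that produces "lmjw".

lmjw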